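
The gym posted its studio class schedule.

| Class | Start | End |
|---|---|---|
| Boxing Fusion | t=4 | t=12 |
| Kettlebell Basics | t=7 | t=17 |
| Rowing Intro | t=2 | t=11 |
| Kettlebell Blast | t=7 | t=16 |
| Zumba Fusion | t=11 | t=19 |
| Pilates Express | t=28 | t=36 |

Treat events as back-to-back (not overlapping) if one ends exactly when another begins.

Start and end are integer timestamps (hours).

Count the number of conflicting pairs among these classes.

9

Two intervals overlap when each starts before the other ends.
Sorted by start: Rowing Intro, Boxing Fusion, Kettlebell Basics, Kettlebell Blast, Zumba Fusion, Pilates Express.
Boxing Fusion starts before Rowing Intro ends → Rowing Intro and Boxing Fusion overlap.
Kettlebell Basics starts before Rowing Intro ends → Rowing Intro and Kettlebell Basics overlap.
Kettlebell Blast starts before Rowing Intro ends → Rowing Intro and Kettlebell Blast overlap.
Zumba Fusion starts exactly when Rowing Intro ends (back-to-back, no overlap); Rowing Intro is clear from here.
Kettlebell Basics starts before Boxing Fusion ends → Boxing Fusion and Kettlebell Basics overlap.
Kettlebell Blast starts before Boxing Fusion ends → Boxing Fusion and Kettlebell Blast overlap.
Zumba Fusion starts before Boxing Fusion ends → Boxing Fusion and Zumba Fusion overlap.
Pilates Express starts after Boxing Fusion ends.
Kettlebell Blast starts before Kettlebell Basics ends → Kettlebell Basics and Kettlebell Blast overlap.
Zumba Fusion starts before Kettlebell Basics ends → Kettlebell Basics and Zumba Fusion overlap.
Pilates Express starts after Kettlebell Basics ends.
Zumba Fusion starts before Kettlebell Blast ends → Kettlebell Blast and Zumba Fusion overlap.
Pilates Express starts after Kettlebell Blast ends.
Pilates Express starts after Zumba Fusion ends.
Overlapping pairs: Boxing Fusion & Kettlebell Basics, Boxing Fusion & Kettlebell Blast, Boxing Fusion & Rowing Intro, Boxing Fusion & Zumba Fusion, Kettlebell Basics & Kettlebell Blast, Kettlebell Basics & Rowing Intro, Kettlebell Basics & Zumba Fusion, Kettlebell Blast & Rowing Intro, Kettlebell Blast & Zumba Fusion — 9 in total.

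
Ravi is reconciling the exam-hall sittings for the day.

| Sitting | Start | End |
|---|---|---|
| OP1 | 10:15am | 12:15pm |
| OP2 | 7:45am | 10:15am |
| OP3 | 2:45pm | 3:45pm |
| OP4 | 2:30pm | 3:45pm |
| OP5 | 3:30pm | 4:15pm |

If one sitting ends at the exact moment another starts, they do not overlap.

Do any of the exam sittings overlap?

Yes

Check each pair: they overlap iff neither finishes before the other starts.
Sorted by start: OP2, OP1, OP4, OP3, OP5.
OP1 starts exactly when OP2 ends (back-to-back, no overlap), so nothing later overlaps OP2 either.
OP4 starts after OP1 ends, so nothing later overlaps OP1 either.
OP3 starts before OP4 ends → OP4 and OP3 overlap.
That's a conflict, so the schedule is not conflict-free.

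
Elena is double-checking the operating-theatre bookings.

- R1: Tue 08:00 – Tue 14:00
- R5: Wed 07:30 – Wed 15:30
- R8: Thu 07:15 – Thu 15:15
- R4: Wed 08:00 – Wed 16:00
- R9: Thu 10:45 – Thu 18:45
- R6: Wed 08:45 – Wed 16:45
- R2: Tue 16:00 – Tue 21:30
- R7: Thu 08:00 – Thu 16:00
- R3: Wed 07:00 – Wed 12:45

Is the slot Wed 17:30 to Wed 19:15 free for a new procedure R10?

Yes — the slot is free

R1: ends Tue 14:00 at or before R10 starts Wed 17:30 → clear.
R2: ends Tue 21:30 at or before R10 starts Wed 17:30 → clear.
R3: ends Wed 12:45 at or before R10 starts Wed 17:30 → clear.
R5: ends Wed 15:30 at or before R10 starts Wed 17:30 → clear.
R4: ends Wed 16:00 at or before R10 starts Wed 17:30 → clear.
R6: ends Wed 16:45 at or before R10 starts Wed 17:30 → clear.
R8: starts Thu 07:15 at or after R10 ends Wed 19:15 → clear.
R7: starts Thu 08:00 at or after R10 ends Wed 19:15 → clear.
R9: starts Thu 10:45 at or after R10 ends Wed 19:15 → clear.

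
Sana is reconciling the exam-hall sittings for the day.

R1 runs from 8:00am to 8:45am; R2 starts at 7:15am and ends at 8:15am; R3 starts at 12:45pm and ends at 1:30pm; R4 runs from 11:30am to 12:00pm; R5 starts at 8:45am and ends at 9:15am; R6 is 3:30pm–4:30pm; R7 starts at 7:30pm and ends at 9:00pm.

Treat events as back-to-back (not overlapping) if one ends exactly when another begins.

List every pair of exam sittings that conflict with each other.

R1 & R2

Sorted by start: R2, R1, R5, R4, R3, R6, R7.
R1 starts before R2 ends → R2 and R1 overlap.
R5 starts after R2 ends, so nothing later overlaps R2 either.
R5 starts exactly when R1 ends (back-to-back, no overlap), so nothing later overlaps R1 either.
R4 starts after R5 ends, so nothing later overlaps R5 either.
R3 starts after R4 ends, so nothing later overlaps R4 either.
R6 starts after R3 ends, so nothing later overlaps R3 either.
R7 starts after R6 ends.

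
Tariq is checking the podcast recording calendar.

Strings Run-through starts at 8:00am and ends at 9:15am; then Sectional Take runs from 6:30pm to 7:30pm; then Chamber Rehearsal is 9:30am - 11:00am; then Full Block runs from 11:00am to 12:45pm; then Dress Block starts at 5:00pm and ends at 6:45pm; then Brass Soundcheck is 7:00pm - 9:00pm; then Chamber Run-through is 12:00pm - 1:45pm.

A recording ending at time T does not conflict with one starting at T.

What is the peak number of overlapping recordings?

2

Walk through starts and ends in time order (an end at T is processed before a start at T):
8:00am start Strings Run-through → 1
9:15am end Strings Run-through → 0
9:30am start Chamber Rehearsal → 1
11:00am end Chamber Rehearsal → 0
11:00am start Full Block → 1
12:00pm start Chamber Run-through → 2
12:45pm end Full Block → 1
1:45pm end Chamber Run-through → 0
5:00pm start Dress Block → 1
6:30pm start Sectional Take → 2
6:45pm end Dress Block → 1
7:00pm start Brass Soundcheck → 2
7:30pm end Sectional Take → 1
9:00pm end Brass Soundcheck → 0
Peak is 2, at 12:00pm (Chamber Run-through, Full Block).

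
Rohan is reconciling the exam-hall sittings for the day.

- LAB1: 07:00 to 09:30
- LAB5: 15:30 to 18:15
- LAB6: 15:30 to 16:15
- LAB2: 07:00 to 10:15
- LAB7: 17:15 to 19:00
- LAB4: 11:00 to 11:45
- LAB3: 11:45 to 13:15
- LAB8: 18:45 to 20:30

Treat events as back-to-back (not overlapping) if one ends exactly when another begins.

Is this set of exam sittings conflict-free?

Two intervals overlap when each starts before the other ends.
Sorted by start: LAB1, LAB2, LAB4, LAB3, LAB5, LAB6, LAB7, LAB8.
LAB2 starts before LAB1 ends → LAB1 and LAB2 overlap.
That's a conflict, so the schedule is not conflict-free.

No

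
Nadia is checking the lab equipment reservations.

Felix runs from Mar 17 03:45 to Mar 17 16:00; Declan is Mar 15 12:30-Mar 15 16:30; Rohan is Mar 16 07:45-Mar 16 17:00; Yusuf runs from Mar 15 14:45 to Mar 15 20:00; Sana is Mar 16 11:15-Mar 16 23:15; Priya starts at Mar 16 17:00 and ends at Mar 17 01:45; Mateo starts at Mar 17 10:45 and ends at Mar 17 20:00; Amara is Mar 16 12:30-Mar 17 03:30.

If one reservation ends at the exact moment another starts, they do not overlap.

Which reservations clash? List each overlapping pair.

Amara & Priya, Amara & Rohan, Amara & Sana, Declan & Yusuf, Felix & Mateo, Priya & Sana, Rohan & Sana

Check each pair: they overlap iff neither finishes before the other starts.
Sorted by start: Declan, Yusuf, Rohan, Sana, Amara, Priya, Felix, Mateo.
Yusuf starts before Declan ends → Declan and Yusuf overlap.
Rohan starts after Declan ends, so Declan has no further overlaps.
Rohan starts after Yusuf ends, so Yusuf has no further overlaps.
Sana starts before Rohan ends → Rohan and Sana overlap.
Amara starts before Rohan ends → Rohan and Amara overlap.
Priya starts exactly when Rohan ends (back-to-back, no overlap), so Rohan has no further overlaps.
Amara starts before Sana ends → Sana and Amara overlap.
Priya starts before Sana ends → Sana and Priya overlap.
Felix starts after Sana ends, so Sana has no further overlaps.
Priya starts before Amara ends → Amara and Priya overlap.
Felix starts after Amara ends, so Amara has no further overlaps.
Felix starts after Priya ends, so Priya has no further overlaps.
Mateo starts before Felix ends → Felix and Mateo overlap.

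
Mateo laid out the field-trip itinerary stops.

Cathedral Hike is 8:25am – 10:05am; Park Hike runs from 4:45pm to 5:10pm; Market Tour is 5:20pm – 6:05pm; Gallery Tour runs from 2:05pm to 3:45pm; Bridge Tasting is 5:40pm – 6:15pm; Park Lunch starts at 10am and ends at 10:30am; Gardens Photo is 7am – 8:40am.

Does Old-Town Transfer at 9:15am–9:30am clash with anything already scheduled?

Gardens Photo: ends 8:40am at or before Old-Town Transfer starts 9:15am → clear.
Cathedral Hike: starts 8:25am before Old-Town Transfer ends 9:30am, and ends 10:05am after Old-Town Transfer starts 9:15am → overlap.
Park Lunch: starts 10am at or after Old-Town Transfer ends 9:30am → clear.
Gallery Tour: starts 2:05pm at or after Old-Town Transfer ends 9:30am → clear.
Park Hike: starts 4:45pm at or after Old-Town Transfer ends 9:30am → clear.
Market Tour: starts 5:20pm at or after Old-Town Transfer ends 9:30am → clear.
Bridge Tasting: starts 5:40pm at or after Old-Town Transfer ends 9:30am → clear.
Old-Town Transfer overlaps Cathedral Hike.

Yes — it overlaps Cathedral Hike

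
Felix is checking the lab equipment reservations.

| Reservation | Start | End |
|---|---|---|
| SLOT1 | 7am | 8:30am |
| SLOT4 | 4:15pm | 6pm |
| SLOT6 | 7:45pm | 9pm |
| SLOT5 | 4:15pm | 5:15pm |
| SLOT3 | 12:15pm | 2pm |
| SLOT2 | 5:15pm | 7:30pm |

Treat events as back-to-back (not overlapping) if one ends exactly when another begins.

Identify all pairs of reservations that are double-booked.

SLOT2 & SLOT4, SLOT4 & SLOT5

Sorted by start: SLOT1, SLOT3, SLOT4, SLOT5, SLOT2, SLOT6.
SLOT3 starts after SLOT1 ends, so nothing later overlaps SLOT1 either.
SLOT4 starts after SLOT3 ends, so nothing later overlaps SLOT3 either.
SLOT5 starts before SLOT4 ends → SLOT4 and SLOT5 overlap.
SLOT2 starts before SLOT4 ends → SLOT4 and SLOT2 overlap.
SLOT6 starts after SLOT4 ends.
SLOT2 starts exactly when SLOT5 ends (back-to-back, no overlap), so nothing later overlaps SLOT5 either.
SLOT6 starts after SLOT2 ends.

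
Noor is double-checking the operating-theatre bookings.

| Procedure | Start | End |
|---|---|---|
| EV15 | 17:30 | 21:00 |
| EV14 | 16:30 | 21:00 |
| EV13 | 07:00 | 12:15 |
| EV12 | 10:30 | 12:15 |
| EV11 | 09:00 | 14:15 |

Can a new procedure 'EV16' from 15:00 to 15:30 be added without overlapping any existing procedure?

EV13: ends 12:15 at or before EV16 starts 15:00 → clear.
EV11: ends 14:15 at or before EV16 starts 15:00 → clear.
EV12: ends 12:15 at or before EV16 starts 15:00 → clear.
EV14: starts 16:30 at or after EV16 ends 15:30 → clear.
EV15: starts 17:30 at or after EV16 ends 15:30 → clear.

Yes — the slot is free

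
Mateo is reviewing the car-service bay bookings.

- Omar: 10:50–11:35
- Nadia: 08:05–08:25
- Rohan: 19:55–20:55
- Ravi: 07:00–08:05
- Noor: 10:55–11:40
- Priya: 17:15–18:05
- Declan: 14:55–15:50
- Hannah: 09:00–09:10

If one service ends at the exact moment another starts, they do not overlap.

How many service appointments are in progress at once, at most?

2

Walk through starts and ends in time order (an end at T is processed before a start at T):
07:00 start Ravi → 1
08:05 end Ravi → 0
08:05 start Nadia → 1
08:25 end Nadia → 0
09:00 start Hannah → 1
09:10 end Hannah → 0
10:50 start Omar → 1
10:55 start Noor → 2
11:35 end Omar → 1
11:40 end Noor → 0
14:55 start Declan → 1
15:50 end Declan → 0
17:15 start Priya → 1
18:05 end Priya → 0
19:55 start Rohan → 1
20:55 end Rohan → 0
Peak is 2, at 10:55 (Noor, Omar).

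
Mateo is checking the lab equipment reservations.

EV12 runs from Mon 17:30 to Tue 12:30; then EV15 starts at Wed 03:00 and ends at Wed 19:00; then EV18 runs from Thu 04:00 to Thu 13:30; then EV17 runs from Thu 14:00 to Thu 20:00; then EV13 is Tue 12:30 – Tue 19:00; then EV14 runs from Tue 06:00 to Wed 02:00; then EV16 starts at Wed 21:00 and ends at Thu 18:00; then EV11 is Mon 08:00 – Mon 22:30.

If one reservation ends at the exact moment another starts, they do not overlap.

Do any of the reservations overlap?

Yes

Sorted by start: EV11, EV12, EV14, EV13, EV15, EV16, EV18, EV17.
EV12 starts before EV11 ends → EV11 and EV12 overlap.
That's a conflict, so the schedule is not conflict-free.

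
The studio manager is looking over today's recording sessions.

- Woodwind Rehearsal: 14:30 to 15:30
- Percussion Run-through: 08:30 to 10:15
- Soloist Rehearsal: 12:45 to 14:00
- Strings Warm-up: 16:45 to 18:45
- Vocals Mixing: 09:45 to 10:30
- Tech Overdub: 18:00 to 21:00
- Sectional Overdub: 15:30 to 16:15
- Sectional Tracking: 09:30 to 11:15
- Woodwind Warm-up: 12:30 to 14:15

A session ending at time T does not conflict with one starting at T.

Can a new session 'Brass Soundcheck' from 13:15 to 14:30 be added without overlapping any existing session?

No — it overlaps Soloist Rehearsal, Woodwind Warm-up

Percussion Run-through: ends 10:15 at or before Brass Soundcheck starts 13:15 → clear.
Sectional Tracking: ends 11:15 at or before Brass Soundcheck starts 13:15 → clear.
Vocals Mixing: ends 10:30 at or before Brass Soundcheck starts 13:15 → clear.
Woodwind Warm-up: starts 12:30 before Brass Soundcheck ends 14:30, and ends 14:15 after Brass Soundcheck starts 13:15 → overlap.
Soloist Rehearsal: starts 12:45 before Brass Soundcheck ends 14:30, and ends 14:00 after Brass Soundcheck starts 13:15 → overlap.
Woodwind Rehearsal: starts 14:30 at or after Brass Soundcheck ends 14:30 → clear.
Sectional Overdub: starts 15:30 at or after Brass Soundcheck ends 14:30 → clear.
Strings Warm-up: starts 16:45 at or after Brass Soundcheck ends 14:30 → clear.
Tech Overdub: starts 18:00 at or after Brass Soundcheck ends 14:30 → clear.
Brass Soundcheck overlaps Woodwind Warm-up, Soloist Rehearsal.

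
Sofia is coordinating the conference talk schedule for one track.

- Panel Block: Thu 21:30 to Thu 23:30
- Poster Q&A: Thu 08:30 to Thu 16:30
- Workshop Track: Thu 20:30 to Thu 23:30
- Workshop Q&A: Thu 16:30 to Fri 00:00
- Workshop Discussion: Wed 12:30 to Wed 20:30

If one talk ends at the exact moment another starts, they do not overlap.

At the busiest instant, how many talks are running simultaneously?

Sweep the timeline, counting +1 at each start and −1 at each end (ends before starts at a tie):
Wed 12:30 start Workshop Discussion → 1
Wed 20:30 end Workshop Discussion → 0
Thu 08:30 start Poster Q&A → 1
Thu 16:30 end Poster Q&A → 0
Thu 16:30 start Workshop Q&A → 1
Thu 20:30 start Workshop Track → 2
Thu 21:30 start Panel Block → 3
Thu 23:30 end Panel Block → 2
Thu 23:30 end Workshop Track → 1
Fri 00:00 end Workshop Q&A → 0
Peak is 3, at Thu 21:30 (Panel Block, Workshop Q&A, Workshop Track).

3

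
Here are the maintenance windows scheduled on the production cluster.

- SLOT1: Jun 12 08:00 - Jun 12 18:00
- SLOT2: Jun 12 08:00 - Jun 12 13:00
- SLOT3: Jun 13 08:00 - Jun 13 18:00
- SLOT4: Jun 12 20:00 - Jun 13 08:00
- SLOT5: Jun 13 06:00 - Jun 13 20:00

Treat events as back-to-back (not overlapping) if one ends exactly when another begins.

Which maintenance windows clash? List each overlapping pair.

Sorted by start: SLOT1, SLOT2, SLOT4, SLOT5, SLOT3.
SLOT2 starts before SLOT1 ends → SLOT1 and SLOT2 overlap.
SLOT4 starts after SLOT1 ends, so SLOT1 has no further overlaps.
SLOT4 starts after SLOT2 ends, so SLOT2 has no further overlaps.
SLOT5 starts before SLOT4 ends → SLOT4 and SLOT5 overlap.
SLOT3 starts exactly when SLOT4 ends (back-to-back, no overlap).
SLOT3 starts before SLOT5 ends → SLOT5 and SLOT3 overlap.

SLOT1 & SLOT2, SLOT3 & SLOT5, SLOT4 & SLOT5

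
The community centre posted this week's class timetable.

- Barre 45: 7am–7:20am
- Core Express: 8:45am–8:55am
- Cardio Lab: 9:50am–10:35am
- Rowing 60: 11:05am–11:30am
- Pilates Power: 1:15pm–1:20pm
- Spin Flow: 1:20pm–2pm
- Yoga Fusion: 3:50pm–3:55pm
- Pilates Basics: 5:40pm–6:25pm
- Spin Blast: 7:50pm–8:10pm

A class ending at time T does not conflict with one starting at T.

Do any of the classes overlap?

No

Sorted by start: Barre 45, Core Express, Cardio Lab, Rowing 60, Pilates Power, Spin Flow, Yoga Fusion, Pilates Basics, Spin Blast.
Core Express starts after Barre 45 ends; Barre 45 is clear from here.
Cardio Lab starts after Core Express ends; Core Express is clear from here.
Rowing 60 starts after Cardio Lab ends; Cardio Lab is clear from here.
Pilates Power starts after Rowing 60 ends; Rowing 60 is clear from here.
Spin Flow starts exactly when Pilates Power ends (back-to-back, no overlap); Pilates Power is clear from here.
Yoga Fusion starts after Spin Flow ends; Spin Flow is clear from here.
Pilates Basics starts after Yoga Fusion ends; Yoga Fusion is clear from here.
Spin Blast starts after Pilates Basics ends.
Every pair is clear; the schedule has no overlaps.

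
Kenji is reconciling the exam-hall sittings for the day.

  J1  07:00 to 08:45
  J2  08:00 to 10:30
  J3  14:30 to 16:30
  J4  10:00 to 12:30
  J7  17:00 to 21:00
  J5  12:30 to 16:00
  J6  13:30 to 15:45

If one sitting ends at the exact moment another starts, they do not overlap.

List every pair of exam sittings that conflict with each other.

Check each pair: they overlap iff neither finishes before the other starts.
Sorted by start: J1, J2, J4, J5, J6, J3, J7.
J2 starts before J1 ends → J1 and J2 overlap.
J4 starts after J1 ends; J1 is clear from here.
J4 starts before J2 ends → J2 and J4 overlap.
J5 starts after J2 ends; J2 is clear from here.
J5 starts exactly when J4 ends (back-to-back, no overlap); J4 is clear from here.
J6 starts before J5 ends → J5 and J6 overlap.
J3 starts before J5 ends → J5 and J3 overlap.
J7 starts after J5 ends.
J3 starts before J6 ends → J6 and J3 overlap.
J7 starts after J6 ends.
J7 starts after J3 ends.

J1 & J2, J2 & J4, J3 & J5, J3 & J6, J5 & J6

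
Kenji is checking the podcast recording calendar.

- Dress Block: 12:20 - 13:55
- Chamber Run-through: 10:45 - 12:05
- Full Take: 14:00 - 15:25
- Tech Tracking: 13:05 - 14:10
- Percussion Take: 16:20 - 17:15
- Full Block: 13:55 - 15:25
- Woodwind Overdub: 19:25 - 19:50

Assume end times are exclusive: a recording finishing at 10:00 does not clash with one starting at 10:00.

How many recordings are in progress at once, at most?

3

Walk through starts and ends in time order (an end at T is processed before a start at T):
10:45 start Chamber Run-through → 1
12:05 end Chamber Run-through → 0
12:20 start Dress Block → 1
13:05 start Tech Tracking → 2
13:55 end Dress Block → 1
13:55 start Full Block → 2
14:00 start Full Take → 3
14:10 end Tech Tracking → 2
15:25 end Full Block → 1
15:25 end Full Take → 0
16:20 start Percussion Take → 1
17:15 end Percussion Take → 0
19:25 start Woodwind Overdub → 1
19:50 end Woodwind Overdub → 0
Peak is 3, at 14:00 (Full Block, Full Take, Tech Tracking).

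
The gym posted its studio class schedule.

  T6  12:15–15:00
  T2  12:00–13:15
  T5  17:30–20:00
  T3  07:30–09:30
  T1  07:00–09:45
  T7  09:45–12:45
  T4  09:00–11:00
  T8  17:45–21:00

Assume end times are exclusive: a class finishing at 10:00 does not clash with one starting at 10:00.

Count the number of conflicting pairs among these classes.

8

Sorted by start: T1, T3, T4, T7, T2, T6, T5, T8.
T3 starts before T1 ends → T1 and T3 overlap.
T4 starts before T1 ends → T1 and T4 overlap.
T7 starts exactly when T1 ends (back-to-back, no overlap), so T1 has no further overlaps.
T4 starts before T3 ends → T3 and T4 overlap.
T7 starts after T3 ends, so T3 has no further overlaps.
T7 starts before T4 ends → T4 and T7 overlap.
T2 starts after T4 ends, so T4 has no further overlaps.
T2 starts before T7 ends → T7 and T2 overlap.
T6 starts before T7 ends → T7 and T6 overlap.
T5 starts after T7 ends, so T7 has no further overlaps.
T6 starts before T2 ends → T2 and T6 overlap.
T5 starts after T2 ends, so T2 has no further overlaps.
T5 starts after T6 ends, so T6 has no further overlaps.
T8 starts before T5 ends → T5 and T8 overlap.
Overlapping pairs: T1 & T3, T1 & T4, T2 & T6, T2 & T7, T3 & T4, T4 & T7, T5 & T8, T6 & T7 — 8 in total.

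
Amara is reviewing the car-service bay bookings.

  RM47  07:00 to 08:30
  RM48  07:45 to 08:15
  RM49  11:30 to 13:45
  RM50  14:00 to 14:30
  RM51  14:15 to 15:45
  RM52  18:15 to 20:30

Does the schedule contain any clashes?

Sorted by start: RM47, RM48, RM49, RM50, RM51, RM52.
RM48 starts before RM47 ends → RM47 and RM48 overlap.
That's a conflict, so the schedule is not conflict-free.

Yes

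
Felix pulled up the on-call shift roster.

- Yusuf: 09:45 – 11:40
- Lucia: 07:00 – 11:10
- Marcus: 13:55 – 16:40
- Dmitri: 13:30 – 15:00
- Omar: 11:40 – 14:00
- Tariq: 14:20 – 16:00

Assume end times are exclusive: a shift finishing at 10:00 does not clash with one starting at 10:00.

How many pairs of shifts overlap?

Sorted by start: Lucia, Yusuf, Omar, Dmitri, Marcus, Tariq.
Yusuf starts before Lucia ends → Lucia and Yusuf overlap.
Omar starts after Lucia ends; Lucia is clear from here.
Omar starts exactly when Yusuf ends (back-to-back, no overlap); Yusuf is clear from here.
Dmitri starts before Omar ends → Omar and Dmitri overlap.
Marcus starts before Omar ends → Omar and Marcus overlap.
Tariq starts after Omar ends.
Marcus starts before Dmitri ends → Dmitri and Marcus overlap.
Tariq starts before Dmitri ends → Dmitri and Tariq overlap.
Tariq starts before Marcus ends → Marcus and Tariq overlap.
Overlapping pairs: Dmitri & Marcus, Dmitri & Omar, Dmitri & Tariq, Lucia & Yusuf, Marcus & Omar, Marcus & Tariq — 6 in total.

6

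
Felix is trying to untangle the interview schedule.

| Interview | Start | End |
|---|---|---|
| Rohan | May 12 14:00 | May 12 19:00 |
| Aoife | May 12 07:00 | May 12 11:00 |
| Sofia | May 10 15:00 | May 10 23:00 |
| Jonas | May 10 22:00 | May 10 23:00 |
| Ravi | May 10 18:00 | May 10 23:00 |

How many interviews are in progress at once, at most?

3

Sort all start/end points and keep a running count:
May 10 15:00 start Sofia → 1
May 10 18:00 start Ravi → 2
May 10 22:00 start Jonas → 3
May 10 23:00 end Jonas → 2
May 10 23:00 end Ravi → 1
May 10 23:00 end Sofia → 0
May 12 07:00 start Aoife → 1
May 12 11:00 end Aoife → 0
May 12 14:00 start Rohan → 1
May 12 19:00 end Rohan → 0
Peak is 3, at May 10 22:00 (Jonas, Ravi, Sofia).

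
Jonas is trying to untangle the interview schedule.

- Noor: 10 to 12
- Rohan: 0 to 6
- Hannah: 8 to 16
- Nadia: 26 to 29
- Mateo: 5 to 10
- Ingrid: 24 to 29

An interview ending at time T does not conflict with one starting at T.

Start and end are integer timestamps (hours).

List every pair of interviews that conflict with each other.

Check each pair: they overlap iff neither finishes before the other starts.
Sorted by start: Rohan, Mateo, Hannah, Noor, Ingrid, Nadia.
Mateo starts before Rohan ends → Rohan and Mateo overlap.
Hannah starts after Rohan ends, so Rohan has no further overlaps.
Hannah starts before Mateo ends → Mateo and Hannah overlap.
Noor starts exactly when Mateo ends (back-to-back, no overlap), so Mateo has no further overlaps.
Noor starts before Hannah ends → Hannah and Noor overlap.
Ingrid starts after Hannah ends, so Hannah has no further overlaps.
Ingrid starts after Noor ends, so Noor has no further overlaps.
Nadia starts before Ingrid ends → Ingrid and Nadia overlap.

Hannah & Mateo, Hannah & Noor, Ingrid & Nadia, Mateo & Rohan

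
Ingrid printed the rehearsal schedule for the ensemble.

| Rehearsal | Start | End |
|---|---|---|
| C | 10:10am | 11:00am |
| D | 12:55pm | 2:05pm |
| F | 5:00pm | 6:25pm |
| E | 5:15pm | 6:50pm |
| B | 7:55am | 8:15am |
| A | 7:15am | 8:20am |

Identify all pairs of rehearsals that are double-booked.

A & B, E & F

Sorted by start: A, B, C, D, F, E.
B starts before A ends → A and B overlap.
C starts after A ends; A is clear from here.
C starts after B ends; B is clear from here.
D starts after C ends; C is clear from here.
F starts after D ends; D is clear from here.
E starts before F ends → F and E overlap.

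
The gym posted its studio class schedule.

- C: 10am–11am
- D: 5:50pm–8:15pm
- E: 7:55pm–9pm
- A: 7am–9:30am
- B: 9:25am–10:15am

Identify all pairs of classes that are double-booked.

Sorted by start: A, B, C, D, E.
B starts before A ends → A and B overlap.
C starts after A ends, so A has no further overlaps.
C starts before B ends → B and C overlap.
D starts after B ends, so B has no further overlaps.
D starts after C ends, so C has no further overlaps.
E starts before D ends → D and E overlap.

A & B, B & C, D & E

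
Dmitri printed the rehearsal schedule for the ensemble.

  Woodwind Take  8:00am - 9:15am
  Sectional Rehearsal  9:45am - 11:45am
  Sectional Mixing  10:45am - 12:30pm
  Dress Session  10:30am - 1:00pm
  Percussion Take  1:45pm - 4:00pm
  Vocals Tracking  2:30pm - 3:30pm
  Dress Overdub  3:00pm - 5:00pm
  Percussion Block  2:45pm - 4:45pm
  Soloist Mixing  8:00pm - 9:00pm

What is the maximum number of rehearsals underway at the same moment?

4

Sweep the timeline, counting +1 at each start and −1 at each end (ends before starts at a tie):
8:00am start Woodwind Take → 1
9:15am end Woodwind Take → 0
9:45am start Sectional Rehearsal → 1
10:30am start Dress Session → 2
10:45am start Sectional Mixing → 3
11:45am end Sectional Rehearsal → 2
12:30pm end Sectional Mixing → 1
1:00pm end Dress Session → 0
1:45pm start Percussion Take → 1
2:30pm start Vocals Tracking → 2
2:45pm start Percussion Block → 3
3:00pm start Dress Overdub → 4
3:30pm end Vocals Tracking → 3
4:00pm end Percussion Take → 2
4:45pm end Percussion Block → 1
5:00pm end Dress Overdub → 0
8:00pm start Soloist Mixing → 1
9:00pm end Soloist Mixing → 0
Peak is 4, at 3:00pm (Dress Overdub, Percussion Block, Percussion Take, Vocals Tracking).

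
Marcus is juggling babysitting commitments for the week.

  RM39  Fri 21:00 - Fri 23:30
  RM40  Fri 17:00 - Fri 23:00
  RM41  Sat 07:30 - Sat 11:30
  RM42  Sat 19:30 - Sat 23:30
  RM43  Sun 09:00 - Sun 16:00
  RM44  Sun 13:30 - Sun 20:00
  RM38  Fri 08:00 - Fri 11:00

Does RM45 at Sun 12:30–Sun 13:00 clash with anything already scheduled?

RM38: ends Fri 11:00 at or before RM45 starts Sun 12:30 → clear.
RM40: ends Fri 23:00 at or before RM45 starts Sun 12:30 → clear.
RM39: ends Fri 23:30 at or before RM45 starts Sun 12:30 → clear.
RM41: ends Sat 11:30 at or before RM45 starts Sun 12:30 → clear.
RM42: ends Sat 23:30 at or before RM45 starts Sun 12:30 → clear.
RM43: starts Sun 09:00 before RM45 ends Sun 13:00, and ends Sun 16:00 after RM45 starts Sun 12:30 → overlap.
RM44: starts Sun 13:30 at or after RM45 ends Sun 13:00 → clear.
RM45 overlaps RM43.

Yes — it overlaps RM43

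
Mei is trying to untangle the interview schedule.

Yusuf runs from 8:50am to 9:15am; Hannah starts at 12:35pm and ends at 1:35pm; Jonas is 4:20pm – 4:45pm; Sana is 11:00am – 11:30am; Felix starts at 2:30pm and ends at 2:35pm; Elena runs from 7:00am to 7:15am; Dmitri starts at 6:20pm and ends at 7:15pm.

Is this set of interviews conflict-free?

Check each pair: they overlap iff neither finishes before the other starts.
Sorted by start: Elena, Yusuf, Sana, Hannah, Felix, Jonas, Dmitri.
Yusuf starts after Elena ends; Elena is clear from here.
Sana starts after Yusuf ends; Yusuf is clear from here.
Hannah starts after Sana ends; Sana is clear from here.
Felix starts after Hannah ends; Hannah is clear from here.
Jonas starts after Felix ends; Felix is clear from here.
Dmitri starts after Jonas ends.
Every pair is clear; the schedule has no overlaps.

Yes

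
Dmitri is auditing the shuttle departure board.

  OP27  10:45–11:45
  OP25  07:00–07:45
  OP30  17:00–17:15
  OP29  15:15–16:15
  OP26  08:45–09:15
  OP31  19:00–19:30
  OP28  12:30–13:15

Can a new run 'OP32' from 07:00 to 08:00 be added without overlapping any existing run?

OP25: starts 07:00 before OP32 ends 08:00, and ends 07:45 after OP32 starts 07:00 → overlap.
OP26: starts 08:45 at or after OP32 ends 08:00 → clear.
OP27: starts 10:45 at or after OP32 ends 08:00 → clear.
OP28: starts 12:30 at or after OP32 ends 08:00 → clear.
OP29: starts 15:15 at or after OP32 ends 08:00 → clear.
OP30: starts 17:00 at or after OP32 ends 08:00 → clear.
OP31: starts 19:00 at or after OP32 ends 08:00 → clear.
OP32 overlaps OP25.

No — it overlaps OP25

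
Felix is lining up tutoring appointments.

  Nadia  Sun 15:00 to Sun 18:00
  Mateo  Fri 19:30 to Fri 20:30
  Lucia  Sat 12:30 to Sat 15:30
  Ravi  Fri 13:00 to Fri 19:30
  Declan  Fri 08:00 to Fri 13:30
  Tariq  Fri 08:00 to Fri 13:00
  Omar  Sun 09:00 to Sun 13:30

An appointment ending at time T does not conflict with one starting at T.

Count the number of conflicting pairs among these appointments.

Sorted by start: Declan, Tariq, Ravi, Mateo, Lucia, Omar, Nadia.
Tariq starts before Declan ends → Declan and Tariq overlap.
Ravi starts before Declan ends → Declan and Ravi overlap.
Mateo starts after Declan ends — done with Declan.
Ravi starts exactly when Tariq ends (back-to-back, no overlap) — done with Tariq.
Mateo starts exactly when Ravi ends (back-to-back, no overlap) — done with Ravi.
Lucia starts after Mateo ends — done with Mateo.
Omar starts after Lucia ends — done with Lucia.
Nadia starts after Omar ends.
Overlapping pairs: Declan & Ravi, Declan & Tariq — 2 in total.

2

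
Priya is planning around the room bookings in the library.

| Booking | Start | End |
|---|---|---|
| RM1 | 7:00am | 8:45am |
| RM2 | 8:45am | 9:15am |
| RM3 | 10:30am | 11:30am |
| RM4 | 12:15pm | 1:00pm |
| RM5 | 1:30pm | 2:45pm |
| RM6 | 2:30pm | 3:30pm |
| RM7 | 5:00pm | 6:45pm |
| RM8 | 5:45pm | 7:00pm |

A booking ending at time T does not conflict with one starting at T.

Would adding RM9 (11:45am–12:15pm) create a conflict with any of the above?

RM1: ends 8:45am at or before RM9 starts 11:45am → clear.
RM2: ends 9:15am at or before RM9 starts 11:45am → clear.
RM3: ends 11:30am at or before RM9 starts 11:45am → clear.
RM4: starts 12:15pm at or after RM9 ends 12:15pm → clear.
RM5: starts 1:30pm at or after RM9 ends 12:15pm → clear.
RM6: starts 2:30pm at or after RM9 ends 12:15pm → clear.
RM7: starts 5:00pm at or after RM9 ends 12:15pm → clear.
RM8: starts 5:45pm at or after RM9 ends 12:15pm → clear.

No — it doesn't clash with anything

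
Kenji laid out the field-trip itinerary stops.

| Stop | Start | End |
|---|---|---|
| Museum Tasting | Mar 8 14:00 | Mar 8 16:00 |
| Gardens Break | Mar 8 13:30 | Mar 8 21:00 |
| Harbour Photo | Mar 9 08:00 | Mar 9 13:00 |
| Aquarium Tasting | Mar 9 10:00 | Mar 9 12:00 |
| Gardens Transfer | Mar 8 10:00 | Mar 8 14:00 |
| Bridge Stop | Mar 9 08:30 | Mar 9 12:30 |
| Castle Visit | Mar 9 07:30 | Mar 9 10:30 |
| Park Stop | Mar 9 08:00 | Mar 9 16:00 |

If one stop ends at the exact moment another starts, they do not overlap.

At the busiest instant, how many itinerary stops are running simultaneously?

5

Sweep the timeline, counting +1 at each start and −1 at each end (ends before starts at a tie):
Mar 8 10:00 start Gardens Transfer → 1
Mar 8 13:30 start Gardens Break → 2
Mar 8 14:00 end Gardens Transfer → 1
Mar 8 14:00 start Museum Tasting → 2
Mar 8 16:00 end Museum Tasting → 1
Mar 8 21:00 end Gardens Break → 0
Mar 9 07:30 start Castle Visit → 1
Mar 9 08:00 start Harbour Photo → 2
Mar 9 08:00 start Park Stop → 3
Mar 9 08:30 start Bridge Stop → 4
Mar 9 10:00 start Aquarium Tasting → 5
Mar 9 10:30 end Castle Visit → 4
Mar 9 12:00 end Aquarium Tasting → 3
Mar 9 12:30 end Bridge Stop → 2
Mar 9 13:00 end Harbour Photo → 1
Mar 9 16:00 end Park Stop → 0
Peak is 5, at Mar 9 10:00 (Aquarium Tasting, Bridge Stop, Castle Visit, Harbour Photo, Park Stop).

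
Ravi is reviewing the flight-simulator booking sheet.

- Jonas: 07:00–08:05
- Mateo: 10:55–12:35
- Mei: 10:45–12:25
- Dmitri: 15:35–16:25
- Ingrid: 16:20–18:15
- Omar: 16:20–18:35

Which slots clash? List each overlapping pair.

Sorted by start: Jonas, Mei, Mateo, Dmitri, Ingrid, Omar.
Mei starts after Jonas ends — done with Jonas.
Mateo starts before Mei ends → Mei and Mateo overlap.
Dmitri starts after Mei ends — done with Mei.
Dmitri starts after Mateo ends — done with Mateo.
Ingrid starts before Dmitri ends → Dmitri and Ingrid overlap.
Omar starts before Dmitri ends → Dmitri and Omar overlap.
Omar starts before Ingrid ends → Ingrid and Omar overlap.

Dmitri & Ingrid, Dmitri & Omar, Ingrid & Omar, Mateo & Mei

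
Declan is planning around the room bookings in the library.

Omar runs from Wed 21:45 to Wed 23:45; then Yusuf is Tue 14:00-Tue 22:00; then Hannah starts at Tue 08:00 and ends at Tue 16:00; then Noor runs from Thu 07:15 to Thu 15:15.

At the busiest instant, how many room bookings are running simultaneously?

2

Sweep the timeline, counting +1 at each start and −1 at each end (ends before starts at a tie):
Tue 08:00 start Hannah → 1
Tue 14:00 start Yusuf → 2
Tue 16:00 end Hannah → 1
Tue 22:00 end Yusuf → 0
Wed 21:45 start Omar → 1
Wed 23:45 end Omar → 0
Thu 07:15 start Noor → 1
Thu 15:15 end Noor → 0
Peak is 2, at Tue 14:00 (Hannah, Yusuf).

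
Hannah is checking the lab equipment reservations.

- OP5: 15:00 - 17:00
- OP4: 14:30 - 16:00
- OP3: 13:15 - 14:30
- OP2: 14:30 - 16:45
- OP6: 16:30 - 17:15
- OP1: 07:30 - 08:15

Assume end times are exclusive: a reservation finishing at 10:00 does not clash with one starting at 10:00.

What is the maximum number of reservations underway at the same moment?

3

Sweep the timeline, counting +1 at each start and −1 at each end (ends before starts at a tie):
07:30 start OP1 → 1
08:15 end OP1 → 0
13:15 start OP3 → 1
14:30 end OP3 → 0
14:30 start OP2 → 1
14:30 start OP4 → 2
15:00 start OP5 → 3
16:00 end OP4 → 2
16:30 start OP6 → 3
16:45 end OP2 → 2
17:00 end OP5 → 1
17:15 end OP6 → 0
Peak is 3, at 15:00 (OP2, OP4, OP5).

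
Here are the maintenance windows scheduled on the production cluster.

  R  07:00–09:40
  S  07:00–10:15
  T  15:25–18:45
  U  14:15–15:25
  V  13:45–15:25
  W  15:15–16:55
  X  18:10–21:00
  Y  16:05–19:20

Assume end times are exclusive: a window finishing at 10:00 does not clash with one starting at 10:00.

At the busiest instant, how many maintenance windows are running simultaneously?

Walk through starts and ends in time order (an end at T is processed before a start at T):
07:00 start R → 1
07:00 start S → 2
09:40 end R → 1
10:15 end S → 0
13:45 start V → 1
14:15 start U → 2
15:15 start W → 3
15:25 end U → 2
15:25 end V → 1
15:25 start T → 2
16:05 start Y → 3
16:55 end W → 2
18:10 start X → 3
18:45 end T → 2
19:20 end Y → 1
21:00 end X → 0
Peak is 3, at 15:15 (U, V, W).

3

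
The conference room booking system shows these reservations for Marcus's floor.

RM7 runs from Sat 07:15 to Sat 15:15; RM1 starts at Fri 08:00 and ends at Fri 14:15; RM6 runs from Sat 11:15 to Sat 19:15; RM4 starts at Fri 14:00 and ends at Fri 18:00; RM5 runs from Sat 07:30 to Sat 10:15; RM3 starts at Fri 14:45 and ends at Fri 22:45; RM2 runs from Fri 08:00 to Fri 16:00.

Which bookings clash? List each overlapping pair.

Sorted by start: RM1, RM2, RM4, RM3, RM7, RM5, RM6.
RM2 starts before RM1 ends → RM1 and RM2 overlap.
RM4 starts before RM1 ends → RM1 and RM4 overlap.
RM3 starts after RM1 ends; RM1 is clear from here.
RM4 starts before RM2 ends → RM2 and RM4 overlap.
RM3 starts before RM2 ends → RM2 and RM3 overlap.
RM7 starts after RM2 ends; RM2 is clear from here.
RM3 starts before RM4 ends → RM4 and RM3 overlap.
RM7 starts after RM4 ends; RM4 is clear from here.
RM7 starts after RM3 ends; RM3 is clear from here.
RM5 starts before RM7 ends → RM7 and RM5 overlap.
RM6 starts before RM7 ends → RM7 and RM6 overlap.
RM6 starts after RM5 ends.

RM1 & RM2, RM1 & RM4, RM2 & RM3, RM2 & RM4, RM3 & RM4, RM5 & RM7, RM6 & RM7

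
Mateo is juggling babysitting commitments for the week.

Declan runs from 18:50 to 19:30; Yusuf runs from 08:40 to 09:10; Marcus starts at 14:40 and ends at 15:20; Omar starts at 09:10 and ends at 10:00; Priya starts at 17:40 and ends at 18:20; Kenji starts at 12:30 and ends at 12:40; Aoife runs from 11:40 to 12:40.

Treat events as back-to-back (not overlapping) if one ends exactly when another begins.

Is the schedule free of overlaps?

No

Sorted by start: Yusuf, Omar, Aoife, Kenji, Marcus, Priya, Declan.
Omar starts exactly when Yusuf ends (back-to-back, no overlap) — done with Yusuf.
Aoife starts after Omar ends — done with Omar.
Kenji starts before Aoife ends → Aoife and Kenji overlap.
That's a conflict, so the schedule is not conflict-free.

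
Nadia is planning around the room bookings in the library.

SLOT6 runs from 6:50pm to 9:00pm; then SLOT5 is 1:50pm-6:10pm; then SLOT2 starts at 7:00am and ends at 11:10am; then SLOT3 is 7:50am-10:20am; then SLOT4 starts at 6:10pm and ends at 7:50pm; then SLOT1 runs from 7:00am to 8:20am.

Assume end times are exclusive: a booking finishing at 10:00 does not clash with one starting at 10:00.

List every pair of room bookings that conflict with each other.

SLOT1 & SLOT2, SLOT1 & SLOT3, SLOT2 & SLOT3, SLOT4 & SLOT6

Check each pair: they overlap iff neither finishes before the other starts.
Sorted by start: SLOT1, SLOT2, SLOT3, SLOT5, SLOT4, SLOT6.
SLOT2 starts before SLOT1 ends → SLOT1 and SLOT2 overlap.
SLOT3 starts before SLOT1 ends → SLOT1 and SLOT3 overlap.
SLOT5 starts after SLOT1 ends — done with SLOT1.
SLOT3 starts before SLOT2 ends → SLOT2 and SLOT3 overlap.
SLOT5 starts after SLOT2 ends — done with SLOT2.
SLOT5 starts after SLOT3 ends — done with SLOT3.
SLOT4 starts exactly when SLOT5 ends (back-to-back, no overlap) — done with SLOT5.
SLOT6 starts before SLOT4 ends → SLOT4 and SLOT6 overlap.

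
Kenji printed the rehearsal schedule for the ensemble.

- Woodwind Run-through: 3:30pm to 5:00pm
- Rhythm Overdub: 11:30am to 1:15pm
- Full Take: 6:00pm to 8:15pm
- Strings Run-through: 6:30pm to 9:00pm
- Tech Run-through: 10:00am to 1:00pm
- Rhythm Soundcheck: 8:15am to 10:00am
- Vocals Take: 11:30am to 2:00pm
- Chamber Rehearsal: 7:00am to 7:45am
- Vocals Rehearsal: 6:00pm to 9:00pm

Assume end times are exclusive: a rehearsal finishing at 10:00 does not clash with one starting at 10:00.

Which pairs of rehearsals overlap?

Two intervals overlap when each starts before the other ends.
Sorted by start: Chamber Rehearsal, Rhythm Soundcheck, Tech Run-through, Rhythm Overdub, Vocals Take, Woodwind Run-through, Full Take, Vocals Rehearsal, Strings Run-through.
Rhythm Soundcheck starts after Chamber Rehearsal ends, so Chamber Rehearsal has no further overlaps.
Tech Run-through starts exactly when Rhythm Soundcheck ends (back-to-back, no overlap), so Rhythm Soundcheck has no further overlaps.
Rhythm Overdub starts before Tech Run-through ends → Tech Run-through and Rhythm Overdub overlap.
Vocals Take starts before Tech Run-through ends → Tech Run-through and Vocals Take overlap.
Woodwind Run-through starts after Tech Run-through ends, so Tech Run-through has no further overlaps.
Vocals Take starts before Rhythm Overdub ends → Rhythm Overdub and Vocals Take overlap.
Woodwind Run-through starts after Rhythm Overdub ends, so Rhythm Overdub has no further overlaps.
Woodwind Run-through starts after Vocals Take ends, so Vocals Take has no further overlaps.
Full Take starts after Woodwind Run-through ends, so Woodwind Run-through has no further overlaps.
Vocals Rehearsal starts before Full Take ends → Full Take and Vocals Rehearsal overlap.
Strings Run-through starts before Full Take ends → Full Take and Strings Run-through overlap.
Strings Run-through starts before Vocals Rehearsal ends → Vocals Rehearsal and Strings Run-through overlap.

Full Take & Strings Run-through, Full Take & Vocals Rehearsal, Rhythm Overdub & Tech Run-through, Rhythm Overdub & Vocals Take, Strings Run-through & Vocals Rehearsal, Tech Run-through & Vocals Take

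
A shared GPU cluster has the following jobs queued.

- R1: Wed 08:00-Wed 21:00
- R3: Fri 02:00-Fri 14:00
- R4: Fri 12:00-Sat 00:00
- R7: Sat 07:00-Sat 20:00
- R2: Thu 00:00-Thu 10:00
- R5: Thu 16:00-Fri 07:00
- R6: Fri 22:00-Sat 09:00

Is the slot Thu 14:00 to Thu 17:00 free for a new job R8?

R1: ends Wed 21:00 at or before R8 starts Thu 14:00 → clear.
R2: ends Thu 10:00 at or before R8 starts Thu 14:00 → clear.
R5: starts Thu 16:00 before R8 ends Thu 17:00, and ends Fri 07:00 after R8 starts Thu 14:00 → overlap.
R3: starts Fri 02:00 at or after R8 ends Thu 17:00 → clear.
R4: starts Fri 12:00 at or after R8 ends Thu 17:00 → clear.
R6: starts Fri 22:00 at or after R8 ends Thu 17:00 → clear.
R7: starts Sat 07:00 at or after R8 ends Thu 17:00 → clear.
R8 overlaps R5.

No — it overlaps R5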